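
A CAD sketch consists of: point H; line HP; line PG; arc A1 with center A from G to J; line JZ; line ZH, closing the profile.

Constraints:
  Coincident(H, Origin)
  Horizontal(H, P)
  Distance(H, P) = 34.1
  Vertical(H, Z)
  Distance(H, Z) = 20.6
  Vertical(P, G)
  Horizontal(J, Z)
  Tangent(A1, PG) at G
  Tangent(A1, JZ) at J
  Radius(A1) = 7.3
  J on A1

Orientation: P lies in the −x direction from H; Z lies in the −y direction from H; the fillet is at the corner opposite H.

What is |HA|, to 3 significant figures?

29.9

H is at the origin; HP is horizontal with |HP| = 34.1 and P on the −x side, so P = (-34.1, 0.00). H and Z share the same x with |HZ| = 20.6 and Z on the −y side, so Z = (0.00, -20.6). The virtual corner opposite H is at (-34.1, -20.6). Tangency of A1 to PG means the radius AG is perpendicular to PG and since A1 is tangent to JZ there, AJ ⟂ JZ, with radius 7.3, so the center A sits 7.3 in from both sides at A = (-26.8, -13.3). Then |HA| = |A − H| = 29.9.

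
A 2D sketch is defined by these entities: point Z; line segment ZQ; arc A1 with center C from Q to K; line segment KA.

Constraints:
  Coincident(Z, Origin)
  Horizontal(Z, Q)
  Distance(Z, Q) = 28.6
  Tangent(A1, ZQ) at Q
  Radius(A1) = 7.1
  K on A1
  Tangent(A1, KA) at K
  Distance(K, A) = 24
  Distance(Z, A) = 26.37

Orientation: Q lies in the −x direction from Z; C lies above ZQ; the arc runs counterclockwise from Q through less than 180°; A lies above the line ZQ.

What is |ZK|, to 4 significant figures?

22.74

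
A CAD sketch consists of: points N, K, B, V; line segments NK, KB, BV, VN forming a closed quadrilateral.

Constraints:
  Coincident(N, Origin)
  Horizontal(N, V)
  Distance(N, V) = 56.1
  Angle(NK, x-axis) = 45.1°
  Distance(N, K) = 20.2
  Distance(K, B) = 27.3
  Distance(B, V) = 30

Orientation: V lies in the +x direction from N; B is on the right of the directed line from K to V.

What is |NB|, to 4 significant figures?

29.22

N is at the origin; NV is horizontal with |NV| = 56.1 and V in +x, so V = (56.1, 0). NK runs at 45.1° with |NK| = 20.2, so K = (14.26, 14.31). B is determined by |KB| = 27.3 and |BV| = 30.0 together: it lies at the intersection of circle(K, 27.3) and circle(V, 30.0). With |KV| = 44.22, the foot of the radical line on KV is 20.36 from K and the perpendicular offset is √(27.3² − 20.36²) = 18.19. Taking the right-of-KV solution: B = (27.64, -9.487).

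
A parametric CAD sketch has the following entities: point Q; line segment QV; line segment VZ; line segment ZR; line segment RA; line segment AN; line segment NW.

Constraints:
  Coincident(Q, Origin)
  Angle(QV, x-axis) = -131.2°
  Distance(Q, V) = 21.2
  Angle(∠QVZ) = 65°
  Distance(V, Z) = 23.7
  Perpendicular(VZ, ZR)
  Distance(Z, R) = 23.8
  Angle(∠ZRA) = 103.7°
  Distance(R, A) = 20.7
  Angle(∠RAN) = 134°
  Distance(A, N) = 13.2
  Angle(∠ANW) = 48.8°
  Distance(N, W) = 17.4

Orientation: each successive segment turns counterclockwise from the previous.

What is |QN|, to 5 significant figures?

16.706

Q is at the origin; QV runs at -131.2° with length 21.2, so V = (-13.964, -15.951). ∠QVZ = 65.0° gives VZ at -16.200° from the x-axis; with |VZ| = 23.7, Z = (8.7947, -22.563). VZ is perpendicular to ZR, so ZR runs at 73.800°; with |ZR| = 23.8, R = (15.435, 0.29170). ∠ZRA = 103.7° gives RA at 150.10° from the x-axis; with |RA| = 20.7, A = (-2.5100, 10.610). ∠RAN = 134.0° gives AN at -163.90° from the x-axis; with |AN| = 13.2, N = (-15.192, 6.9498). Then |QN| = |N − Q| = 16.706.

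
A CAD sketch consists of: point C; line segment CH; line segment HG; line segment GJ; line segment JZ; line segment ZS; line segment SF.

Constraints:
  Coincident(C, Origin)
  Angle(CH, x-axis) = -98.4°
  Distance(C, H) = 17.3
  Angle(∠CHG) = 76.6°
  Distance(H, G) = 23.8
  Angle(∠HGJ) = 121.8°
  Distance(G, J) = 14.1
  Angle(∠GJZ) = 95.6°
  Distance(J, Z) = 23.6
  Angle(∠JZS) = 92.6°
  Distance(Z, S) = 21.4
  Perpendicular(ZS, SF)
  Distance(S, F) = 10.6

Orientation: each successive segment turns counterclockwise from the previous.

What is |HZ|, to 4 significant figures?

29.13

∠HGJ = 121.8° gives GJ at 63.20° from the x-axis; with |GJ| = 14.1, J = (27.54, -2.455). ∠GJZ = 95.6° gives JZ at 147.6° from the x-axis; with |JZ| = 23.6, Z = (7.613, 10.19). Then |HZ| = |Z − H| = 29.13.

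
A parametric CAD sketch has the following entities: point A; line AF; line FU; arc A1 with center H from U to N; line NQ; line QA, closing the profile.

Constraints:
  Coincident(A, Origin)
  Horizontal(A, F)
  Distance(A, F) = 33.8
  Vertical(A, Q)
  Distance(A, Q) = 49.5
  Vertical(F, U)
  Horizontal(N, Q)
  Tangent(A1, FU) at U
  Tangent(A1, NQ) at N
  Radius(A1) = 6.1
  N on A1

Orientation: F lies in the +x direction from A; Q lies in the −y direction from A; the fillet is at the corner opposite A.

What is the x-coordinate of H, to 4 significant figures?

27.70

A and Q share the same x with |AQ| = 49.5 and Q on the −y side, so Q = (0.000, -49.50). The virtual corner opposite A is at (33.80, -49.50). Since A1 is tangent to FU there, HU ⟂ FU and A1 meets NQ tangentially, so HN is at right angles to NQ, with radius 6.1, so the center H sits 6.1 in from both sides at H = (27.70, -43.40). So H.x = 27.70.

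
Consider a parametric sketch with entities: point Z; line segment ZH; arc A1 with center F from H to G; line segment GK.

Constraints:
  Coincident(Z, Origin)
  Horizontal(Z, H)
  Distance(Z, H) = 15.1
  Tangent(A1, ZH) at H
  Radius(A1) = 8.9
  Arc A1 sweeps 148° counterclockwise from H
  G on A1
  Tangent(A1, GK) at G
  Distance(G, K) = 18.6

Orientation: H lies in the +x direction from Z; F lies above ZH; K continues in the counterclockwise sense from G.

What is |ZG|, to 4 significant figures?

25.75

Since A1 is tangent to ZH there, FH ⟂ ZH, so F = H + (0, 8.9) = (15.10, 8.900). On A1, H sits at bearing -90° from F; a 148° counterclockwise sweep puts G at bearing 58°, so G = F + 8.9·(cos 58°, sin 58°) = (19.82, 16.45). Then |ZG| = |G − Z| = 25.75.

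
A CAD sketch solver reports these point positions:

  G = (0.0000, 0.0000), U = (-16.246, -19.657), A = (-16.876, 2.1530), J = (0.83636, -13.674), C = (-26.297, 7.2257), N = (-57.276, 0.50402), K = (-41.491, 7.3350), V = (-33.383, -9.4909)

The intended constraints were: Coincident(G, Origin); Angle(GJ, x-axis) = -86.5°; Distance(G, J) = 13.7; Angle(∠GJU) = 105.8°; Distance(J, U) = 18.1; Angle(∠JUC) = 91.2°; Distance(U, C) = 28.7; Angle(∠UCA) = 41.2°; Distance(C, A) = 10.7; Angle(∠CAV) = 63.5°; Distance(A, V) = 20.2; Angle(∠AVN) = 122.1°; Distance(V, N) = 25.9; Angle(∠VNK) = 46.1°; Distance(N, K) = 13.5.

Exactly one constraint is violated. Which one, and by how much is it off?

Distance(N, K) = 13.5 — off by 3.70.

G = (0.00, 0.00) ✓; GJ at -86.50° ✓; |GJ| = 13.70 ✓; ∠GJU = 105.8° ✓; |JU| = 18.10 ✓; ∠JUC = 91.20° ✓; |UC| = 28.70 ✓; ∠UCA = 41.20° ✓; |CA| = 10.70 ✓; ∠CAV = 63.50° ✓; |AV| = 20.20 ✓; ∠AVN = 122.1° ✓; |VN| = 25.90 ✓; ∠VNK = 46.10° ✓; |NK| = 17.20 ✗.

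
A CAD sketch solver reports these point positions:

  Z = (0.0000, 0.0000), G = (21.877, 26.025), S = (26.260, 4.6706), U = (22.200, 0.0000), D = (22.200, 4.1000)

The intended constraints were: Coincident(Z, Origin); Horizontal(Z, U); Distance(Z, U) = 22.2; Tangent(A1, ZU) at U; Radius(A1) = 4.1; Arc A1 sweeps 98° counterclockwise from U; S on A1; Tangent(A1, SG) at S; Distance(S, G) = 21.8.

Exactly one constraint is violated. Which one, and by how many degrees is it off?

Tangent(A1, SG) at S — off by 3.60°.

Z = (0.00, 0.00) ✓; Z.y = 0.00, U.y = 0.00 ✓; |ZU| = 22.20 ✓; ∠(DU, UZ) = 90.00° ✓; |DU| = 4.100 ✓; bearing(D→S) − bearing(D→U) = 98.00° ✓; |DS| = 4.100 ✓; ∠(DS, SG) = 86.40° ✗; |SG| = 21.80 ✓.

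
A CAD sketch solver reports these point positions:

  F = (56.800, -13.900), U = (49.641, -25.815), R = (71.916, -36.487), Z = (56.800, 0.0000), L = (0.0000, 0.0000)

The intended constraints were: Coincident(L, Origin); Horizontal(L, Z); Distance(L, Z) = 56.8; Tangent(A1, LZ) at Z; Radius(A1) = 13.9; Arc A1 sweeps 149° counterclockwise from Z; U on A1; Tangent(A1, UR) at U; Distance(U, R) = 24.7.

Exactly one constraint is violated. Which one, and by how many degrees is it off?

Tangent(A1, UR) at U — off by 5.40°.

L = (0.00, 0.00) ✓; L.y = 0.00, Z.y = 0.00 ✓; |LZ| = 56.80 ✓; ∠(FZ, ZL) = 90.00° ✓; |FZ| = 13.90 ✓; bearing(F→U) − bearing(F→Z) = 149.0° ✓; |FU| = 13.90 ✓; ∠(FU, UR) = 84.60° ✗; |UR| = 24.70 ✓.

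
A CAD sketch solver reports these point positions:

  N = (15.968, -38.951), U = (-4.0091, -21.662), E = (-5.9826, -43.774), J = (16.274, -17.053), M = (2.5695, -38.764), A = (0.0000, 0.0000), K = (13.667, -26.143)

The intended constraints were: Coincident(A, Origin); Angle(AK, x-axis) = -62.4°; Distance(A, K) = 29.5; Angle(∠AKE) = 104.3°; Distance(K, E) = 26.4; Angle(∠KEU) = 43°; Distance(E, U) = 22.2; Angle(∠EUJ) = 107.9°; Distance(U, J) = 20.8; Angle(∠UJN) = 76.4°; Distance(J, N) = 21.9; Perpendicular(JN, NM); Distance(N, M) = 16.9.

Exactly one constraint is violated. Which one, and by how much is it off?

Distance(N, M) = 16.9 — off by 3.50.

A = (0.00, 0.00) ✓; AK at -62.40° ✓; |AK| = 29.50 ✓; ∠AKE = 104.3° ✓; |KE| = 26.40 ✓; ∠KEU = 43.00° ✓; |EU| = 22.20 ✓; ∠EUJ = 107.9° ✓; |UJ| = 20.80 ✓; ∠UJN = 76.40° ✓; |JN| = 21.90 ✓; ∠(JN, NM) = 90.00° ✓; |NM| = 13.40 ✗.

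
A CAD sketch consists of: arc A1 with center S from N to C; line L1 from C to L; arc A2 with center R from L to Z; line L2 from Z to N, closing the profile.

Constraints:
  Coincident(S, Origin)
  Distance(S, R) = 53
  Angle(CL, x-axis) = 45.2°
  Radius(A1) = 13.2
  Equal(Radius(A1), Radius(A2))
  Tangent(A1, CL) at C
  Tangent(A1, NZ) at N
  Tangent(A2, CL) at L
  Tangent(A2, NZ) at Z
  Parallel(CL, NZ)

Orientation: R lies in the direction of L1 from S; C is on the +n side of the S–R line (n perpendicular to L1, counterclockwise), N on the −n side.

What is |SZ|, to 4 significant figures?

54.62

The slot axis is L1's direction at 45.2°, so u = (cos 45.2°, sin 45.2°) = (0.7046, 0.7096) and n = (−sin 45.2°, cos 45.2°) = (-0.7096, 0.7046). S is at the origin and R lies 53.0 along u from S, so R = 53.0·u = (37.35, 37.61). Tangency of A1 to both parallel lines with radius 13.2 puts C and N at S ± 13.2·n: C = (-9.366, 9.301), N = (9.366, -9.301). Equal radii place L and Z the same way about R: L = R + 13.2·n = (27.98, 46.91), Z = R − 13.2·n = (46.71, 28.31). Then |SZ| = |Z − S| = 54.62.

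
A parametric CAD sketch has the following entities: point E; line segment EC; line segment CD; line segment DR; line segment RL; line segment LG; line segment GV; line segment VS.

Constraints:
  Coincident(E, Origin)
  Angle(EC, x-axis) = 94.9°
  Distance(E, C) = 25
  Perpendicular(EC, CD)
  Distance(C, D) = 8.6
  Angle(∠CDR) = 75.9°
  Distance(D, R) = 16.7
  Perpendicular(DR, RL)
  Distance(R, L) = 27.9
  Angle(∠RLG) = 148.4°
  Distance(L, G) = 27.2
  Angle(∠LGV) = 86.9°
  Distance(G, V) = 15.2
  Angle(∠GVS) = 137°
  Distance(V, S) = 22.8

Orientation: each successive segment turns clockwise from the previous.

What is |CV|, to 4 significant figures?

36.17

E is at the origin; EC runs at 94.9° with length 25.0, so C = (-2.135, 24.91). The perpendicularity gives CD at right angles to EC, so CD runs at 4.900°; with |CD| = 8.6, D = (6.433, 25.64). ∠CDR = 75.9° gives DR at -99.20° from the x-axis; with |DR| = 16.7, R = (3.763, 9.158). DR is perpendicular to RL, so RL runs at 170.8°; with |RL| = 27.9, L = (-23.78, 13.62). ∠RLG = 148.4° gives LG at 139.2° from the x-axis; with |LG| = 27.2, G = (-44.37, 31.39). ∠LGV = 86.9° gives GV at 46.10° from the x-axis; with |GV| = 15.2, V = (-33.83, 42.34). Then |CV| = |V − C| = 36.17.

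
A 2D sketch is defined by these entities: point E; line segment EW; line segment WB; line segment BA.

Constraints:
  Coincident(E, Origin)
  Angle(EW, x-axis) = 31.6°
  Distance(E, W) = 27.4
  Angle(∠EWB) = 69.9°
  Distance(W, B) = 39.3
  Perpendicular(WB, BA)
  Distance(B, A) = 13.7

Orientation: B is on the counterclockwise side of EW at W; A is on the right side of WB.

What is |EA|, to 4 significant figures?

49.48

∠EWB = 69.9°, so WB runs at 31.6° + (180° − 69.9°) = 141.7° from the x-axis; with |WB| = 39.3, B = W + 39.3·(cos 141.7°, sin 141.7°) = (-7.504, 38.71). The perpendicularity gives BA at right angles to WB; with |BA| = 13.7 on the right of WB, A = B + 13.7·(0.6198, 0.7848) = (0.9866, 49.47). Then |EA| = |A − E| = 49.48.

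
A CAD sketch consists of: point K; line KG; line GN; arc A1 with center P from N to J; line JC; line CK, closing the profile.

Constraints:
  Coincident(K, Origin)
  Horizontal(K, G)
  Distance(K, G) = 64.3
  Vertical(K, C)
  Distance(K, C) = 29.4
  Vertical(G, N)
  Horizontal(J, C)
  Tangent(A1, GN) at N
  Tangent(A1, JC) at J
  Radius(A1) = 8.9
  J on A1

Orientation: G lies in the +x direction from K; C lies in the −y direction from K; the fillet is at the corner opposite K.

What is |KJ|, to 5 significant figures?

62.718

K is at the origin; KG is horizontal with |KG| = 64.3 and G on the +x side, so G = (64.300, 0.0000). K and C share the same x with |KC| = 29.4 and C on the −y side, so C = (0.0000, -29.400). The virtual corner opposite K is at (64.300, -29.400). Since A1 is tangent to GN there, PN ⟂ GN and tangency of A1 to JC means the radius PJ is perpendicular to JC, with radius 8.9, so the center P sits 8.9 in from both sides at P = (55.400, -20.500). That places the tangent points at N = (64.300, -20.500) on GN and J = (55.400, -29.400) on JC. Then |KJ| = |J − K| = 62.718.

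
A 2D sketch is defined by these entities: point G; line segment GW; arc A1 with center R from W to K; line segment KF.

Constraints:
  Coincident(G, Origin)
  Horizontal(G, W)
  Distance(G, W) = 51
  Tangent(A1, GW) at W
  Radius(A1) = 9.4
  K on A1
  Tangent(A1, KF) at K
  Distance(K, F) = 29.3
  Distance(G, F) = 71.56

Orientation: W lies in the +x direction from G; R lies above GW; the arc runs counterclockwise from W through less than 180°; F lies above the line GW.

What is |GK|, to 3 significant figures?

61.1

Checks: |RK| = 9.400 ✓; ∠(RK, KF) = 90.00° ✓; |KF| = 29.30 ✓; |GF| = 71.56 ✓.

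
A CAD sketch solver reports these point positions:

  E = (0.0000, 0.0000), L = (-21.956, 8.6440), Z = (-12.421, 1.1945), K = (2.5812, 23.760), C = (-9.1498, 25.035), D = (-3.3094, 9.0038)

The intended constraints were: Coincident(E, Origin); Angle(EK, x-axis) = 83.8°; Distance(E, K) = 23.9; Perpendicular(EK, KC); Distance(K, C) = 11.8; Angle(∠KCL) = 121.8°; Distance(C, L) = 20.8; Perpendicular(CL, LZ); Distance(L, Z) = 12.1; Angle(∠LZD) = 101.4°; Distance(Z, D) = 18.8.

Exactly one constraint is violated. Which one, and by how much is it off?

Distance(Z, D) = 18.8 — off by 6.80.

E = (0.00, 0.00) ✓; EK at 83.80° ✓; |EK| = 23.90 ✓; ∠(EK, KC) = 90.00° ✓; |KC| = 11.80 ✓; ∠KCL = 121.8° ✓; |CL| = 20.80 ✓; ∠(CL, LZ) = 90.00° ✓; |LZ| = 12.10 ✓; ∠LZD = 101.4° ✓; |ZD| = 12.00 ✗.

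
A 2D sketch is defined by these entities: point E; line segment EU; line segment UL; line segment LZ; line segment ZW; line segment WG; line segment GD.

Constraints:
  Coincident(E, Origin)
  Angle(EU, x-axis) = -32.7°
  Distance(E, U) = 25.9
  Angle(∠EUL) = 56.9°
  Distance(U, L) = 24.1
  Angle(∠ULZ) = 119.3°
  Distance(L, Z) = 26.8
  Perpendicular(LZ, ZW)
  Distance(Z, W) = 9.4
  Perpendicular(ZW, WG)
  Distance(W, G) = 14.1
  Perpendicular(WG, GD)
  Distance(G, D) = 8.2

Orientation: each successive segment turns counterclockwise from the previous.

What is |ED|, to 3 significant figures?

18.2

ZW ⟂ WG, so WG runs at -28.9°; with |WG| = 14.1, G = (5.97, 8.02). WG is perpendicular to GD, so GD runs at 61.1°; with |GD| = 8.2, D = (9.93, 15.2). Then |ED| = |D − E| = 18.2.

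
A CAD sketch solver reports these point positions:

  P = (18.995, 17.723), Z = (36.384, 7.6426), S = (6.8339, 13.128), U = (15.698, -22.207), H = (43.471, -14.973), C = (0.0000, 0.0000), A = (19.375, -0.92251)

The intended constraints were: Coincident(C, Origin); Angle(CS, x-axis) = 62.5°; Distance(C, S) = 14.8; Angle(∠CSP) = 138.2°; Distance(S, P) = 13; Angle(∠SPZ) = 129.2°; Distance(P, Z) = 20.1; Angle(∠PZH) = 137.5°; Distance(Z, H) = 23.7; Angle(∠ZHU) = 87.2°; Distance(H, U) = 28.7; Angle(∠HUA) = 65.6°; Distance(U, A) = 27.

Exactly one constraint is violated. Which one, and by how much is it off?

Distance(U, A) = 27 — off by 5.40.

C = (0.00, 0.00) ✓; CS at 62.50° ✓; |CS| = 14.80 ✓; ∠CSP = 138.2° ✓; |SP| = 13.00 ✓; ∠SPZ = 129.2° ✓; |PZ| = 20.10 ✓; ∠PZH = 137.5° ✓; |ZH| = 23.70 ✓; ∠ZHU = 87.20° ✓; |HU| = 28.70 ✓; ∠HUA = 65.60° ✓; |UA| = 21.60 ✗.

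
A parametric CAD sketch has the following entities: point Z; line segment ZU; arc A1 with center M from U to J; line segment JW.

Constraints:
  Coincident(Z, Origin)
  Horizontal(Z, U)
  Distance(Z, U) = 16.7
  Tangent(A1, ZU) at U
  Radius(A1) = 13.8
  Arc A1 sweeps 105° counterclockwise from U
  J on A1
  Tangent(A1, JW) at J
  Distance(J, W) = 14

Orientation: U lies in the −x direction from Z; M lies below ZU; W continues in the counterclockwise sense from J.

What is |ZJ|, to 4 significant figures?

34.69

Z is at the origin; ZU is horizontal with |ZU| = 16.7 and U on the −x side, so U = (-16.70, 0.000). Tangency of A1 to ZU means the radius MU is perpendicular to ZU, so M = U + (0, -13.8) = (-16.70, -13.80). On A1, U sits at bearing 90° from M; a 105° counterclockwise sweep puts J at bearing 195°, so J = M + 13.8·(cos 195°, sin 195°) = (-30.03, -17.37). Then |ZJ| = |J − Z| = 34.69.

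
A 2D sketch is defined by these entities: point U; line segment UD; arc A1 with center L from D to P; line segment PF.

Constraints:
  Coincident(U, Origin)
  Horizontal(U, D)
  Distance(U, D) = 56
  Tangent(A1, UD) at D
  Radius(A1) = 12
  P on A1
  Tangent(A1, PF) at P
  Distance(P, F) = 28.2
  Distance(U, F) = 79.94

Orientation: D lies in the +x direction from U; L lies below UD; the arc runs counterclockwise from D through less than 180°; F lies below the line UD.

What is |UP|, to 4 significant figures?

52.56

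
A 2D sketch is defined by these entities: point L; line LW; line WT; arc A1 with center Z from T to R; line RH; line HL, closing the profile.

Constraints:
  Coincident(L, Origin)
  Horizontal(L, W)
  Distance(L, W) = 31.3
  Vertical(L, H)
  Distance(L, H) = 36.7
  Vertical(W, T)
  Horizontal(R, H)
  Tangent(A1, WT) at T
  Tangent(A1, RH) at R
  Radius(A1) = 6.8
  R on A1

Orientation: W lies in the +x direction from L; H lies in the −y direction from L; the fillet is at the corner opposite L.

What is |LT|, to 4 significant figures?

43.29

L is at the origin; L and W share the same y with |LW| = 31.3 and W on the +x side, so W = (31.30, 0.000). LH is vertical with |LH| = 36.7 and H on the −y side, so H = (0.000, -36.70). The virtual corner opposite L is at (31.30, -36.70). A1 meets WT tangentially, so ZT is at right angles to WT and the tangent condition forces ZR to be normal to RH, with radius 6.8, so the center Z sits 6.8 in from both sides at Z = (24.50, -29.90). That places the tangent points at T = (31.30, -29.90) on WT and R = (24.50, -36.70) on RH. Then |LT| = |T − L| = 43.29.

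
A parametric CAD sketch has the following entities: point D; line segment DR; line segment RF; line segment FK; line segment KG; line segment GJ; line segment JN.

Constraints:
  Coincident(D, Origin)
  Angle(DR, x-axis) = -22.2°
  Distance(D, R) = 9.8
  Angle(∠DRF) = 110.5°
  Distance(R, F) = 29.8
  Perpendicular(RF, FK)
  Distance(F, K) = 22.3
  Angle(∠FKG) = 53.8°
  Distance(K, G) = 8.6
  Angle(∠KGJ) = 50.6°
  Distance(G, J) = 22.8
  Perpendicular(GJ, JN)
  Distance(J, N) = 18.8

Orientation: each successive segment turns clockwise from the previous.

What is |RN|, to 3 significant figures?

57.9

D is at the origin; DR runs at -22.2° with length 9.8, so R = (9.07, -3.70). ∠DRF = 110.5° gives RF at -91.7° from the x-axis; with |RF| = 29.8, F = (8.19, -33.5). RF ⟂ FK, so FK runs at 178°; with |FK| = 22.3, K = (-14.1, -32.8). ∠FKG = 53.8° gives KG at 52.1° from the x-axis; with |KG| = 8.6, G = (-8.82, -26.0). ∠KGJ = 50.6° gives GJ at -77.3° from the x-axis; with |GJ| = 22.8, J = (-3.81, -48.3). The perpendicularity gives JN at right angles to GJ, so JN runs at -167°; with |JN| = 18.8, N = (-22.1, -52.4). Then |RN| = |N − R| = 57.9.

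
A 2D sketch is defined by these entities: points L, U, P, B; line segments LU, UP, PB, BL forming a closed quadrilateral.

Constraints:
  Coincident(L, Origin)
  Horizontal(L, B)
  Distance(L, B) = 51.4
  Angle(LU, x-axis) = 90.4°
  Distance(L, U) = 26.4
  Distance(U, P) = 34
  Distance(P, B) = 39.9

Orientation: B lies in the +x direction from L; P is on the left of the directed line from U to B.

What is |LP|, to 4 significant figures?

48.03

Checks: |UP| = 34.00 ✓; |PB| = 39.90 ✓.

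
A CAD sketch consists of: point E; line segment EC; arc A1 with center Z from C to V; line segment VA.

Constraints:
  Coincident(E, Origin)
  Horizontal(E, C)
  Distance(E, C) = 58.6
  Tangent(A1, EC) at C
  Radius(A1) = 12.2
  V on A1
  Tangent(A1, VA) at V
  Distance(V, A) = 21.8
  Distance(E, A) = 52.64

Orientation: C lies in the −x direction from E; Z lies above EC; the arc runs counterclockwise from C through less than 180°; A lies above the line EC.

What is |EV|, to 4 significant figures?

47.66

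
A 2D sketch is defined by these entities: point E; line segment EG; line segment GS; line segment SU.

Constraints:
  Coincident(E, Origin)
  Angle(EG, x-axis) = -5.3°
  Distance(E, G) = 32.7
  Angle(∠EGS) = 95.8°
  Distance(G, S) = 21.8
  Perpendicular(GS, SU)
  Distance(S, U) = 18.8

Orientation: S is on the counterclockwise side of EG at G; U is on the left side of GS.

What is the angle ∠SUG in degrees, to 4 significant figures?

49.23°

E is at the origin; EG runs at -5.3° with length 32.7, so G = 32.7·(cos -5.3°, sin -5.3°) = (32.56, -3.021). ∠EGS = 95.8°, so GS runs at -5.3° + (180° − 95.8°) = 78.90° from the x-axis; with |GS| = 21.8, S = G + 21.8·(cos 78.90°, sin 78.90°) = (36.76, 18.37). GS ⟂ SU; with |SU| = 18.8 on the left of GS, U = S + 18.8·(-0.9813, 0.1925) = (18.31, 21.99). Then cos ∠SUG = US·UG / (|US||UG|), giving 49.23°.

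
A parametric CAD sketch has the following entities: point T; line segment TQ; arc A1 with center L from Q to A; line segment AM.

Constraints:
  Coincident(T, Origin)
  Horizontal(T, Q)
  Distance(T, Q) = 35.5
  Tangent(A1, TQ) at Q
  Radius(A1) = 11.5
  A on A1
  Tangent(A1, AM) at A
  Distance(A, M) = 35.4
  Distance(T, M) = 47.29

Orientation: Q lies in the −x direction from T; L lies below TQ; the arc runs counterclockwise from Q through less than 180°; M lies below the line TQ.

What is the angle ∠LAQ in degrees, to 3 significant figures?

21.4°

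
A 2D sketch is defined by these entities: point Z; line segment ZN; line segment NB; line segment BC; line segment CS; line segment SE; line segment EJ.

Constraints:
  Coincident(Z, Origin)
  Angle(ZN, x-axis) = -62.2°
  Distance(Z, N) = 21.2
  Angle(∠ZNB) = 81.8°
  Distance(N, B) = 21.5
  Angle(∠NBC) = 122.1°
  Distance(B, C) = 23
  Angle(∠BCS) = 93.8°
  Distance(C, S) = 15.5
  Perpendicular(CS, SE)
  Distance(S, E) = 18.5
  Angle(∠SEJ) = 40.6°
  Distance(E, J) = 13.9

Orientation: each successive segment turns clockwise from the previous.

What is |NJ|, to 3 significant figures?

29.2

Z is at the origin; ZN runs at -62.2° with length 21.2, so N = (9.89, -18.8). ∠ZNB = 81.8° gives NB at -160° from the x-axis; with |NB| = 21.5, B = (-10.4, -26.0). ∠NBC = 122.1° gives BC at 142° from the x-axis; with |BC| = 23.0, C = (-28.4, -11.7). ∠BCS = 93.8° gives CS at 55.5° from the x-axis; with |CS| = 15.5, S = (-19.6, 1.06). CS is perpendicular to SE, so SE runs at -34.5°; with |SE| = 18.5, E = (-4.39, -9.41). ∠SEJ = 40.6° gives EJ at -174° from the x-axis; with |EJ| = 13.9, J = (-18.2, -10.9). Then |NJ| = |J − N| = 29.2.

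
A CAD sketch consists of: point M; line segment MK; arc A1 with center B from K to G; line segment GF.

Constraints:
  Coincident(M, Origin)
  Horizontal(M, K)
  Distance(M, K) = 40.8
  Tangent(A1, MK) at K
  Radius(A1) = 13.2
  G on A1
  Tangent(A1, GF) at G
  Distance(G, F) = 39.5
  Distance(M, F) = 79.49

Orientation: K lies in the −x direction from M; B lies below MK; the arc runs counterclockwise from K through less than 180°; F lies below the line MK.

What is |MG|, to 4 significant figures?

54.55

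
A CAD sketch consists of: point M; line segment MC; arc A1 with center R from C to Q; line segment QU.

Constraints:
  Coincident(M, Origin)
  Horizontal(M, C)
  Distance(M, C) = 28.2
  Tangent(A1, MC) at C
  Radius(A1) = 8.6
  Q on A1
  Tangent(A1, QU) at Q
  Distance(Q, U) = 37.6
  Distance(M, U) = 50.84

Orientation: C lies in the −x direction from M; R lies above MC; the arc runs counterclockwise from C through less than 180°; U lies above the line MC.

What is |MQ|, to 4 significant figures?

21.51

Checks: |RQ| = 8.600 ✓; ∠(RQ, QU) = 90.00° ✓; |QU| = 37.60 ✓; |MU| = 50.84 ✓.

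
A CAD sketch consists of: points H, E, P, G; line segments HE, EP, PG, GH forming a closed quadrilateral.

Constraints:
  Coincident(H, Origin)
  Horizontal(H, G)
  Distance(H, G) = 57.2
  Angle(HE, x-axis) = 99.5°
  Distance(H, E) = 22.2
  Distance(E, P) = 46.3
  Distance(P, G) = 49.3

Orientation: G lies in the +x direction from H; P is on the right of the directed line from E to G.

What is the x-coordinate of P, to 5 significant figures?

12.780

Checks: |EP| = 46.30 ✓; |PG| = 49.30 ✓.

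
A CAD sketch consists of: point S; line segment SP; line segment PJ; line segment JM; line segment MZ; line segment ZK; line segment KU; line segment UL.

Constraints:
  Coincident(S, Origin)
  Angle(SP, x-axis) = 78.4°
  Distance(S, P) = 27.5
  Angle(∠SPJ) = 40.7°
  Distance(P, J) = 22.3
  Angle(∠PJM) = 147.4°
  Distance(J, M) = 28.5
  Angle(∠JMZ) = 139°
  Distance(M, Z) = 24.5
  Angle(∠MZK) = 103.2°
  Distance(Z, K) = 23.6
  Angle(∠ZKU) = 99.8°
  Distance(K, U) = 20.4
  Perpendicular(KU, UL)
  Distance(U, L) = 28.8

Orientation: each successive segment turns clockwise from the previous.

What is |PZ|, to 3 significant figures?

65.9

S is at the origin; SP runs at 78.4° with length 27.5, so P = (5.53, 26.9). ∠SPJ = 40.7° gives PJ at -60.9° from the x-axis; with |PJ| = 22.3, J = (16.4, 7.45). ∠PJM = 147.4° gives JM at -93.5° from the x-axis; with |JM| = 28.5, M = (14.6, -21.0). ∠JMZ = 139.0° gives MZ at -134° from the x-axis; with |MZ| = 24.5, Z = (-2.54, -38.5). Then |PZ| = |Z − P| = 65.9.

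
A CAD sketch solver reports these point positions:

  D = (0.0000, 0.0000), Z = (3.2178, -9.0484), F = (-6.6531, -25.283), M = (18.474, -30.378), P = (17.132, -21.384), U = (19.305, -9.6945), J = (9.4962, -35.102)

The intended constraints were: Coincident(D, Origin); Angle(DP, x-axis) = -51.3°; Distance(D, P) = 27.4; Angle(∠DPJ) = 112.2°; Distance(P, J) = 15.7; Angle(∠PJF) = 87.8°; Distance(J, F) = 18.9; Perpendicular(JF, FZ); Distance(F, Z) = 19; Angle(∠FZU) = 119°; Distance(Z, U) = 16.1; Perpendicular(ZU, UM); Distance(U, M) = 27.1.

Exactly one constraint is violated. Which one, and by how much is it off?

Distance(U, M) = 27.1 — off by 6.40.

D = (0.00, 0.00) ✓; DP at -51.30° ✓; |DP| = 27.40 ✓; ∠DPJ = 112.2° ✓; |PJ| = 15.70 ✓; ∠PJF = 87.80° ✓; |JF| = 18.90 ✓; ∠(JF, FZ) = 90.00° ✓; |FZ| = 19.00 ✓; ∠FZU = 119.0° ✓; |ZU| = 16.10 ✓; ∠(ZU, UM) = 90.00° ✓; |UM| = 20.70 ✗.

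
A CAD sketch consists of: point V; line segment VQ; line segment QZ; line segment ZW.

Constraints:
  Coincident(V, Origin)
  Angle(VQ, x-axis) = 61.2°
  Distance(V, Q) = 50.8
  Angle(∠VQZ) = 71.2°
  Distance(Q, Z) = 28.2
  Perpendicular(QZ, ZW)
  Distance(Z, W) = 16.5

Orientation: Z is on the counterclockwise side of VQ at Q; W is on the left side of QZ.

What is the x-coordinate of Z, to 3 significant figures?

-3.30

V is at the origin; VQ runs at 61.2° with length 50.8, so Q = 50.8·(cos 61.2°, sin 61.2°) = (24.5, 44.5). ∠VQZ = 71.2°, so QZ runs at 61.2° + (180° − 71.2°) = 170° from the x-axis; with |QZ| = 28.2, Z = Q + 28.2·(cos 170°, sin 170°) = (-3.30, 49.4). So Z.x = -3.30.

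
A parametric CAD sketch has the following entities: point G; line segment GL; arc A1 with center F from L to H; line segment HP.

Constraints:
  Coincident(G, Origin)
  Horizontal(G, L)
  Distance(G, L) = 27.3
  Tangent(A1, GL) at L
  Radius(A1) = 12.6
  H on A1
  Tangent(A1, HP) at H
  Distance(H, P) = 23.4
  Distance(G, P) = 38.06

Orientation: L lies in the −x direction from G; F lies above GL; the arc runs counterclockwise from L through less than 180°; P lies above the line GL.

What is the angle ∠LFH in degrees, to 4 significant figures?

87.71°

Checks: G.y = 0.00, L.y = 0.00 ✓; |FH| = 12.60 ✓; ∠(FH, HP) = 90.00° ✓; |HP| = 23.40 ✓; |GP| = 38.06 ✓.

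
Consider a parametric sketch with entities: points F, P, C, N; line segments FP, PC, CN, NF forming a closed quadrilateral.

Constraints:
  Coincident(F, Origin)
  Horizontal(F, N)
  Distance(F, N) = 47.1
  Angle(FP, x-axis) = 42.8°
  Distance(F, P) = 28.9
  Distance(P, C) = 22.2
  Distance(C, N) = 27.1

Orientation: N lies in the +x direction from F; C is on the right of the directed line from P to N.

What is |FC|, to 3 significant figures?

20.3

F is at the origin; FN is horizontal with |FN| = 47.1 and N in +x, so N = (47.1, 0). FP runs at 42.8° with |FP| = 28.9, so P = (21.2, 19.6). C is determined by |PC| = 22.2 and |CN| = 27.1 together: it lies at the intersection of circle(P, 22.2) and circle(N, 27.1). With |PN| = 32.5, the foot of the radical line on PN is 12.5 from P and the perpendicular offset is √(22.2² − 12.5²) = 18.3. Taking the right-of-PN solution: C = (20.1, -2.54).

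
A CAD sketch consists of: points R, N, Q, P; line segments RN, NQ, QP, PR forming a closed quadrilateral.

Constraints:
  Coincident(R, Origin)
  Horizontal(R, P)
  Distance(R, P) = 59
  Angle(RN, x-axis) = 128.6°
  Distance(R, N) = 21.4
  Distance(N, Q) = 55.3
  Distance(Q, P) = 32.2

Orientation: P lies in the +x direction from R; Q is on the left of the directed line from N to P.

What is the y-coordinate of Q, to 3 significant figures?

26.7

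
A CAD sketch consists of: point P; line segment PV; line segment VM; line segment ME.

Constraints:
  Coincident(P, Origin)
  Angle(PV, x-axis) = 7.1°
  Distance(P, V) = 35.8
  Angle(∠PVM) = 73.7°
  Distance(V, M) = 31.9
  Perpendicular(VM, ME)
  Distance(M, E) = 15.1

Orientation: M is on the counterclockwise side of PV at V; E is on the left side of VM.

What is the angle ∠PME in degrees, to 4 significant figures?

32.45°

∠PVM = 73.7°, so VM runs at 7.1° + (180° − 73.7°) = 113.4° from the x-axis; with |VM| = 31.9, M = V + 31.9·(cos 113.4°, sin 113.4°) = (22.86, 33.70). VM ⟂ ME; with |ME| = 15.1 on the left of VM, E = M + 15.1·(-0.9178, -0.3971) = (8.998, 27.70). Then cos ∠PME = MP·ME / (|MP||ME|), giving 32.45°.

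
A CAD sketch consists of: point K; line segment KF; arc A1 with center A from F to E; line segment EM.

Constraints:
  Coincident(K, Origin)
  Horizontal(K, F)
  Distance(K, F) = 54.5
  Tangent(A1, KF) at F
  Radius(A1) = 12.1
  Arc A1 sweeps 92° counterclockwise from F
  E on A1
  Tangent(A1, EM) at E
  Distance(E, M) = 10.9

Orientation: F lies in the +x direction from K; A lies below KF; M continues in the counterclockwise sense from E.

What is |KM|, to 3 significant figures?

48.8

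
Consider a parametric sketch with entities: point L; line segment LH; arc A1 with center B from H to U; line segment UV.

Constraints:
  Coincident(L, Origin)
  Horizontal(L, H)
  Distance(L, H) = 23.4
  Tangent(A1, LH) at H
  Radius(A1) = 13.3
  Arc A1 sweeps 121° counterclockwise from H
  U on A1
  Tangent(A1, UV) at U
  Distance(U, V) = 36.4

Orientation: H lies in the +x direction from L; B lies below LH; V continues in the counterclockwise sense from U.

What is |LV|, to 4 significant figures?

59.85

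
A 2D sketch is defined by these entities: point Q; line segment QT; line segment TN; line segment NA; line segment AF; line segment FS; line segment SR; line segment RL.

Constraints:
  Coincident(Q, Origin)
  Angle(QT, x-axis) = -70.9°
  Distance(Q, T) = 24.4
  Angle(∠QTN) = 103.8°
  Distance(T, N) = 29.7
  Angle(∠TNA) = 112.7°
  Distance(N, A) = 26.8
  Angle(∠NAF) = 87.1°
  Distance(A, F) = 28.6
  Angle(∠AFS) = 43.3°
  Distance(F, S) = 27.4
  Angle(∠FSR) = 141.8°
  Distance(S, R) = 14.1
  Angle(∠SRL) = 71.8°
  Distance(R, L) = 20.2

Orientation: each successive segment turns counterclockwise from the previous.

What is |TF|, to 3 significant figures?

36.8

Q is at the origin; QT runs at -70.9° with length 24.4, so T = (7.98, -23.1). ∠QTN = 103.8° gives TN at 5.30° from the x-axis; with |TN| = 29.7, N = (37.6, -20.3). ∠TNA = 112.7° gives NA at 72.6° from the x-axis; with |NA| = 26.8, A = (45.6, 5.26). ∠NAF = 87.1° gives AF at 166° from the x-axis; with |AF| = 28.6, F = (17.9, 12.4). Then |TF| = |F − T| = 36.8.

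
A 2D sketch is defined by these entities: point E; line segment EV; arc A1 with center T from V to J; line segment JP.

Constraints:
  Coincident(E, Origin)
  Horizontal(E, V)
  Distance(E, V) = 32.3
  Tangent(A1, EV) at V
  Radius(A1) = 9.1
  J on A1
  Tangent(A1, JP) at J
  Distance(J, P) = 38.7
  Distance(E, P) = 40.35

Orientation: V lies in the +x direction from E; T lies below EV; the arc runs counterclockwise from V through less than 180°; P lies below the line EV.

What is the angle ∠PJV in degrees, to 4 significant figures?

148.2°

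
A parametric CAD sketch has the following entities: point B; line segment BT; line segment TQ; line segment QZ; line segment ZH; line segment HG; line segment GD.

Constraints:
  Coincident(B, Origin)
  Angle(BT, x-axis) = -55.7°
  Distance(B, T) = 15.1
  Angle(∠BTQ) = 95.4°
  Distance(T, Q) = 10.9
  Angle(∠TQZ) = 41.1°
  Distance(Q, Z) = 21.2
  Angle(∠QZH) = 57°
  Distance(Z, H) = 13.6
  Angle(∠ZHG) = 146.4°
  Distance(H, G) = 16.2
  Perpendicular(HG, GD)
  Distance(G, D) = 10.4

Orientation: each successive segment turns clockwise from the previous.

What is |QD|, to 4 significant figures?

9.793

B is at the origin; BT runs at -55.7° with length 15.1, so T = (8.509, -12.47). ∠BTQ = 95.4° gives TQ at -140.3° from the x-axis; with |TQ| = 10.9, Q = (0.1228, -19.44). ∠TQZ = 41.1° gives QZ at 80.80° from the x-axis; with |QZ| = 21.2, Z = (3.512, 1.491). ∠QZH = 57.0° gives ZH at -42.20° from the x-axis; with |ZH| = 13.6, H = (13.59, -7.645). ∠ZHG = 146.4° gives HG at -75.80° from the x-axis; with |HG| = 16.2, G = (17.56, -23.35). The perpendicularity gives GD at right angles to HG, so GD runs at -165.8°; with |GD| = 10.4, D = (7.479, -25.90). Then |QD| = |D − Q| = 9.793.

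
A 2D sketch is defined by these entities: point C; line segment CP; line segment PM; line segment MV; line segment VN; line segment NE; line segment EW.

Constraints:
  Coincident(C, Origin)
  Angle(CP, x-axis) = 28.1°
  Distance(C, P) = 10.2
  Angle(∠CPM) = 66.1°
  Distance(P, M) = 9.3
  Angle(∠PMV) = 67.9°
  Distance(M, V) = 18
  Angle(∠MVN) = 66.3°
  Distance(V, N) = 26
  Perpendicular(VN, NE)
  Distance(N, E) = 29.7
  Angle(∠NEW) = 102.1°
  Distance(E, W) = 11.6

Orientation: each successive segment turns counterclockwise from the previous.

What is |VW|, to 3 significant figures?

35.3

VN ⟂ NE, so NE runs at 97.8°; with |NE| = 29.7, E = (18.5, 26.2). ∠NEW = 102.1° gives EW at 176° from the x-axis; with |EW| = 11.6, W = (6.90, 27.0). Then |VW| = |W − V| = 35.3.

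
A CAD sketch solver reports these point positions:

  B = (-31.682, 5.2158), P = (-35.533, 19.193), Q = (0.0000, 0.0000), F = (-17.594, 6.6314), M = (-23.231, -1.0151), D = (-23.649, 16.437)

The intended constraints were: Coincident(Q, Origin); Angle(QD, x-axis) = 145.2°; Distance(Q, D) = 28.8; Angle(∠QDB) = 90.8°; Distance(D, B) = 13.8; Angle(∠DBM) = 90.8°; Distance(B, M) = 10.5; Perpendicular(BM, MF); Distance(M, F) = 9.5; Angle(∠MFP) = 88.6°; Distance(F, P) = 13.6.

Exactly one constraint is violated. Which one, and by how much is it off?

Distance(F, P) = 13.6 — off by 8.30.

Q = (0.00, 0.00) ✓; QD at 145.2° ✓; |QD| = 28.80 ✓; ∠QDB = 90.80° ✓; |DB| = 13.80 ✓; ∠DBM = 90.80° ✓; |BM| = 10.50 ✓; ∠(BM, MF) = 90.00° ✓; |MF| = 9.500 ✓; ∠MFP = 88.60° ✓; |FP| = 21.90 ✗.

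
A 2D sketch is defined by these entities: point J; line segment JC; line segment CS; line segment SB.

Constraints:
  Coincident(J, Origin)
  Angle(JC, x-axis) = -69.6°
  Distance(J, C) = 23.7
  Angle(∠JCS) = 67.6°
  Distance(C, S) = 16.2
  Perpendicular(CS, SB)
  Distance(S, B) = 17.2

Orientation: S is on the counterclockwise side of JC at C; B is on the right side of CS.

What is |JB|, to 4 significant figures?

39.76

∠JCS = 67.6°, so CS runs at -69.6° + (180° − 67.6°) = 42.80° from the x-axis; with |CS| = 16.2, S = C + 16.2·(cos 42.80°, sin 42.80°) = (20.15, -11.21). The perpendicularity gives SB at right angles to CS; with |SB| = 17.2 on the right of CS, B = S + 17.2·(0.6794, -0.7337) = (31.83, -23.83). Then |JB| = |B − J| = 39.76.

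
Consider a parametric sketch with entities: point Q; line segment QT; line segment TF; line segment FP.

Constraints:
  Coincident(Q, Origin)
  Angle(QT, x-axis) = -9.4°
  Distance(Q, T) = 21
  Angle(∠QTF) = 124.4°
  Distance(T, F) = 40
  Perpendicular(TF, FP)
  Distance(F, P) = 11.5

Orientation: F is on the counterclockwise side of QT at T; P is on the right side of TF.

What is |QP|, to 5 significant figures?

59.337

∠QTF = 124.4°, so TF runs at -9.4° + (180° − 124.4°) = 46.200° from the x-axis; with |TF| = 40.0, F = T + 40.0·(cos 46.200°, sin 46.200°) = (48.404, 25.441). TF is perpendicular to FP; with |FP| = 11.5 on the right of TF, P = F + 11.5·(0.72176, -0.69214) = (56.704, 17.481). Then |QP| = |P − Q| = 59.337.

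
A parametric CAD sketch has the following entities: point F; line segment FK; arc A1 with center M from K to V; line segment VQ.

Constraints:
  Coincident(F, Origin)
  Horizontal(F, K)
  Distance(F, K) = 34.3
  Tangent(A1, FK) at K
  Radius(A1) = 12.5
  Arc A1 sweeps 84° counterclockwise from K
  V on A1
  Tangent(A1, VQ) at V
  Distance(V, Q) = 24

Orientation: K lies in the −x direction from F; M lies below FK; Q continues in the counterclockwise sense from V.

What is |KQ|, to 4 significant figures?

38.11

F is at the origin; FK is horizontal with |FK| = 34.3 and K on the −x side, so K = (-34.30, 0.000). A1 meets FK tangentially, so MK is at right angles to FK, so M = K + (0, -12.5) = (-34.30, -12.50). On A1, K sits at bearing 90° from M; an 84° counterclockwise sweep puts V at bearing 174°, so V = M + 12.5·(cos 174°, sin 174°) = (-46.73, -11.19). A1 meets VQ tangentially, so MV is at right angles to VQ, so VQ runs along (−sin 174°, cos 174°); with |VQ| = 24.0, Q = (-49.24, -35.06). Then |KQ| = |Q − K| = 38.11.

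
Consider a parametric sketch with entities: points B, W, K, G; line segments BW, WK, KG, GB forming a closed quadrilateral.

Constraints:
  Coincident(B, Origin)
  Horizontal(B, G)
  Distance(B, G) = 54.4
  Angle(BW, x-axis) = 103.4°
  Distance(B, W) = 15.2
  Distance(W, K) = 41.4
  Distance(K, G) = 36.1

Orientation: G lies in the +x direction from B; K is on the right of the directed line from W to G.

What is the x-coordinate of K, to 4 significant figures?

22.69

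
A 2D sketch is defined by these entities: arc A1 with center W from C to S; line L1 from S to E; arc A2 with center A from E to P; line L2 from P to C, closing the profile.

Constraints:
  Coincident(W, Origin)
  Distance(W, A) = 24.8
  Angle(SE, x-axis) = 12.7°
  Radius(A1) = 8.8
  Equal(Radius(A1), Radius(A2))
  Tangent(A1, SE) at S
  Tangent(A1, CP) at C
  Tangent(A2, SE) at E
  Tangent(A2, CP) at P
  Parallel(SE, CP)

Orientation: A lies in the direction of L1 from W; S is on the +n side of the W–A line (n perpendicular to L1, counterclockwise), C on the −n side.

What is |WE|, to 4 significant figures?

26.32

Tangency of A1 to both parallel lines with radius 8.8 puts S and C at W ± 8.8·n: S = (-1.935, 8.585), C = (1.935, -8.585). Equal radii place E and P the same way about A: E = A + 8.8·n = (22.26, 14.04), P = A − 8.8·n = (26.13, -3.133). Then |WE| = |E − W| = 26.32.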